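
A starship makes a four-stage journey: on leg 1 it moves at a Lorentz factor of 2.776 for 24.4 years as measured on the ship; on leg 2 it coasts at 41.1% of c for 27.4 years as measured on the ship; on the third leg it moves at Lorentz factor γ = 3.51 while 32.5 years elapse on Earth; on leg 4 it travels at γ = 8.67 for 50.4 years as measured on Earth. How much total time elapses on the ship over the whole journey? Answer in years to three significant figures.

τ = 66.9 years

Leg 1: 24.4 years is already measured on the ship.
Leg 2: 27.4 years is already measured on the ship.
Leg 3: γ = 3.51; τ_3 = 32.5/3.510 = 9.259 years.
Leg 4: γ = 8.67; τ_4 = 50.4/8.670 = 5.813 years.
Total: 24.40 + 27.40 + 9.259 + 5.813 years.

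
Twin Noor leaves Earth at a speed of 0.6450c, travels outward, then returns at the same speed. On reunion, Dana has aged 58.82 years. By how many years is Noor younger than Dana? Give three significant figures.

γ = 1/√(1 − 0.6450²) = 1/√0.5840 = 1.309
Noor's elapsed proper time: τ = 58.82/1.309 = 44.95 years.
Age gap = Δt − τ = 58.82 − 44.95 years.

Δt − τ = 13.9 years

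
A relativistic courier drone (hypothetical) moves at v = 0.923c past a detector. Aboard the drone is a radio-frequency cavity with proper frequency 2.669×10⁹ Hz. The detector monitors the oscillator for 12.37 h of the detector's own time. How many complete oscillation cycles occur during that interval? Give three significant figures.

N = 4.57×10¹³

γ = 1/√(1 − 0.923²) = 1/√0.1481 = 2.599
During 12.37 h of lab time, the oscillator's proper time advances by τ = Δt/γ = 12.37/2.599 = 4.760 h = 1.714×10⁴ s.
N = f × τ = 2.669×10⁹ × 1.714×10⁴ = 4.574×10¹³.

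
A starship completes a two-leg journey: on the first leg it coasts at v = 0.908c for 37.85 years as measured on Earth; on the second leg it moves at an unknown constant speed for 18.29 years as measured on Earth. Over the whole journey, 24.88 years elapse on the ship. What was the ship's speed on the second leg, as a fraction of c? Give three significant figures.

Leg 1: γ = 1/√(1 − 0.908²) = 1/√0.1755 = 2.387; τ_1 = 37.85/2.387 = 15.86 years.
Leg 2: speed unknown; τ_2 = 18.29/γ_2.
Total proper time: 15.86 + τ_2 = 24.88, so τ_2 = 24.88 − 15.86 = 9.022 years.
γ_2 = 18.29/9.022 = 2.027; β = √(1 − 1/γ²) = √0.7567.

β = 0.870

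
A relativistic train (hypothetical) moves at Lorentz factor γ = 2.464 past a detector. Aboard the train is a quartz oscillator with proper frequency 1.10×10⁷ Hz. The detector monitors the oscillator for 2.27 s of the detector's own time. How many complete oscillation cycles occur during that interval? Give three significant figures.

γ = 2.464
During 2.27 s of lab time, the oscillator's proper time advances by τ = Δt/γ = 2.27/2.464 = 0.9213 s = 9.213×10⁻¹ s.
N = f × τ = 1.10×10⁷ × 9.213×10⁻¹ = 1.013×10⁷.

N = 1.01×10⁷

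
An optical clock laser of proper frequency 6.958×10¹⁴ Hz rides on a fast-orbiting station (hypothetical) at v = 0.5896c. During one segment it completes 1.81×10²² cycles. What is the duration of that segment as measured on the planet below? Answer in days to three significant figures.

γ = 1/√(1 − 0.5896²) = 1/√0.6524 = 1.238
Proper time for N cycles: τ = N/f = 1.81×10²²/(6.958×10¹⁴) = 2.601×10⁷ s = 301.1 days.
Lab-frame duration Δt = γτ = 1.238 × 301.1 = 372.8 days.

Δt = 373 days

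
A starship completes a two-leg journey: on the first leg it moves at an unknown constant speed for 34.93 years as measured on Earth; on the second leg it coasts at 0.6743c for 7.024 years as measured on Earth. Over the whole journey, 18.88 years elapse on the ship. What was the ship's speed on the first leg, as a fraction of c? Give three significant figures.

β = 0.920

Leg 1: speed unknown; τ_1 = 34.93/γ_1.
Leg 2: γ = 1/√(1 − 0.6743²) = 1/√0.5453 = 1.354; τ_2 = 7.024/1.354 = 5.187 years.
Total proper time: τ_1 + 5.187 = 18.88, so τ_1 = 18.88 − 5.187 = 13.69 years.
γ_1 = 34.93/13.69 = 2.551; β = √(1 − 1/γ²) = √0.8463.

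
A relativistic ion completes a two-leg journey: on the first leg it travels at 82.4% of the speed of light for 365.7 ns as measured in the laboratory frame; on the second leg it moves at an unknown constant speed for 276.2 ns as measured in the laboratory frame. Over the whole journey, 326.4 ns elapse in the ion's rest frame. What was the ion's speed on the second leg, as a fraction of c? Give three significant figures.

β = 0.902

Leg 1: β = 0.824; γ = 1/√(1 − 0.824²) = 1/√0.3210 = 1.765; τ_1 = 365.7/1.765 = 207.2 ns.
Leg 2: speed unknown; τ_2 = 276.2/γ_2.
Total proper time: 207.2 + τ_2 = 326.4, so τ_2 = 326.4 − 207.2 = 119.2 ns.
γ_2 = 276.2/119.2 = 2.317; β = √(1 − 1/γ²) = √0.8138.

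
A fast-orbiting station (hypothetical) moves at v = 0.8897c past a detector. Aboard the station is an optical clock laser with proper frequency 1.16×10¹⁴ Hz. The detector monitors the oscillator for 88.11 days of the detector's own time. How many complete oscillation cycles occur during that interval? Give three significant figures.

N = 4.03×10²⁰

γ = 1/√(1 − 0.8897²) = 1/√0.2084 = 2.190
During 88.11 days of lab time, the oscillator's proper time advances by τ = Δt/γ = 88.11/2.190 = 40.23 days = 3.476×10⁶ s.
N = f × τ = 1.16×10¹⁴ × 3.476×10⁶ = 4.032×10²⁰.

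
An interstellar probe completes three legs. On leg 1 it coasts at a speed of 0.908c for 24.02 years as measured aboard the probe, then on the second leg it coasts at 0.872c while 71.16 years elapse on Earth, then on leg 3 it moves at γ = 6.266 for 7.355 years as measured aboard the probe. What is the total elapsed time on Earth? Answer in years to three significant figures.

Leg 1: γ = 1/√(1 − 0.908²) = 1/√0.1755 = 2.387; Δt_1 = 2.387 × 24.02 = 57.33 years.
Leg 2: 71.16 years is already measured on Earth.
Leg 3: γ = 6.266; Δt_3 = 6.266 × 7.355 = 46.09 years.
Total: 57.33 + 71.16 + 46.09 years.

Δt = 175 years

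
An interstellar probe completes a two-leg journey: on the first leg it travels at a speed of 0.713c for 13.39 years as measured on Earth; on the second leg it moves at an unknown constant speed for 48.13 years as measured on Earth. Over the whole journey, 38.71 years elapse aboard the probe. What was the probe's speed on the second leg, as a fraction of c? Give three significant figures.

Leg 1: γ = 1/√(1 − 0.713²) = 1/√0.4916 = 1.426; τ_1 = 13.39/1.426 = 9.389 years.
Leg 2: speed unknown; τ_2 = 48.13/γ_2.
Total proper time: 9.389 + τ_2 = 38.71, so τ_2 = 38.71 − 9.389 = 29.32 years.
γ_2 = 48.13/29.32 = 1.641; β = √(1 − 1/γ²) = √0.6289.

β = 0.793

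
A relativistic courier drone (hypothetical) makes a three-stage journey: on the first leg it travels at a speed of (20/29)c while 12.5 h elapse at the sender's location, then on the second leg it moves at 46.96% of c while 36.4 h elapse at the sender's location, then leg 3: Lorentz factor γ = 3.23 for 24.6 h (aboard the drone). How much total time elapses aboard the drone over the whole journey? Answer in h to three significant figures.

τ = 65.8 h

Leg 1: γ = 1/√(1 − (20/29)²) = 29/21 ≈ 1.381; τ_1 = 12.5/1.381 = 9.052 h.
Leg 2: β = 0.4696; γ = 1/√(1 − 0.4696²) = 1/√0.7795 = 1.133; τ_2 = 36.4/1.133 = 32.14 h.
Leg 3: 24.6 h is already measured aboard the drone.
Total: 9.052 + 32.14 + 24.60 h.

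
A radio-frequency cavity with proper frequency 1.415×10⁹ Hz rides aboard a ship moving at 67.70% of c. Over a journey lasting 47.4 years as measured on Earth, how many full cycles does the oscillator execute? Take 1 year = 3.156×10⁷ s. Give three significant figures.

N = 1.56×10¹⁸

β = 0.6770; γ = 1/√(1 − 0.6770²) = 1/√0.5417 = 1.359
The oscillator's own cycle count is N = f × τ where τ is the proper time on the ship. τ = Δt/γ = 47.4/1.359 = 34.89 years = 1.101×10⁹ s.
N = 1.415×10⁹ × 1.101×10⁹ = 1.558×10¹⁸.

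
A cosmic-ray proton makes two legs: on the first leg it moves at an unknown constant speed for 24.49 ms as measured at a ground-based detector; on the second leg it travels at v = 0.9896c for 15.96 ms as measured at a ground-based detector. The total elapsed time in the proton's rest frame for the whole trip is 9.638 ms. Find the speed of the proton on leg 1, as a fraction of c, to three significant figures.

Leg 1: speed unknown; τ_1 = 24.49/γ_1.
Leg 2: γ = 1/√(1 − 0.9896²) = 1/√0.02069 = 6.952; τ_2 = 15.96/6.952 = 2.296 ms.
Total proper time: τ_1 + 2.296 = 9.638, so τ_1 = 9.638 − 2.296 = 7.342 ms.
γ_1 = 24.49/7.342 = 3.336; β = √(1 − 1/γ²) = √0.9101.

β = 0.954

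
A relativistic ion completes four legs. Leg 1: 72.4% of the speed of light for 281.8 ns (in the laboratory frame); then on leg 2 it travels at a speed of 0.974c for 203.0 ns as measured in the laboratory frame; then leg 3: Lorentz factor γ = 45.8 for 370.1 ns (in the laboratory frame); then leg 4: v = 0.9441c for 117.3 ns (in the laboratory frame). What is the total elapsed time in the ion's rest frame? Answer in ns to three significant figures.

τ = 287 ns

Leg 1: β = 0.724; γ = 1/√(1 − 0.724²) = 1/√0.4758 = 1.450; τ_1 = 281.8/1.450 = 194.4 ns.
Leg 2: γ = 1/√(1 − 0.974²) = 1/√0.05132 = 4.414; τ_2 = 203.0/4.414 = 45.99 ns.
Leg 3: γ = 45.8; τ_3 = 370.1/45.80 = 8.081 ns.
Leg 4: γ = 1/√(1 − 0.9441²) = 1/√0.1087 = 3.033; τ_4 = 117.3/3.033 = 38.67 ns.
Total: 194.4 + 45.99 + 8.081 + 38.67 ns.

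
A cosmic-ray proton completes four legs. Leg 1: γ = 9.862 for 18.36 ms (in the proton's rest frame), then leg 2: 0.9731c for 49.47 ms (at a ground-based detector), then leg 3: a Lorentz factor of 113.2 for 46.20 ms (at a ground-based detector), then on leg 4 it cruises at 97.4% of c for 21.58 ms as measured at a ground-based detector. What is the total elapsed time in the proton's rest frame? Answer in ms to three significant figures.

Leg 1: 18.36 ms is already measured in the proton's rest frame.
Leg 2: γ = 1/√(1 − 0.9731²) = 1/√0.05308 = 4.341; τ_2 = 49.47/4.341 = 11.40 ms.
Leg 3: γ = 113.2; τ_3 = 46.20/113.2 = 0.4081 ms.
Leg 4: β = 0.974; γ = 1/√(1 − 0.974²) = 1/√0.05132 = 4.414; τ_4 = 21.58/4.414 = 4.889 ms.
Total: 18.36 + 11.40 + 0.4081 + 4.889 ms.

τ = 35.1 ms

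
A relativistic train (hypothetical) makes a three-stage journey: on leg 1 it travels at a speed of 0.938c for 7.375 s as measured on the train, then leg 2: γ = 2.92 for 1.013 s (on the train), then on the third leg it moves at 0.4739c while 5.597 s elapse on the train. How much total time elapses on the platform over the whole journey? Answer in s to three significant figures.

Leg 1: γ = 1/√(1 − 0.938²) = 1/√0.1202 = 2.885; Δt_1 = 2.885 × 7.375 = 21.28 s.
Leg 2: γ = 2.92; Δt_2 = 2.920 × 1.013 = 2.958 s.
Leg 3: γ = 1/√(1 − 0.4739²) = 1/√0.7754 = 1.136; Δt_3 = 1.136 × 5.597 = 6.356 s.
Total: 21.28 + 2.958 + 6.356 s.

Δt = 30.6 s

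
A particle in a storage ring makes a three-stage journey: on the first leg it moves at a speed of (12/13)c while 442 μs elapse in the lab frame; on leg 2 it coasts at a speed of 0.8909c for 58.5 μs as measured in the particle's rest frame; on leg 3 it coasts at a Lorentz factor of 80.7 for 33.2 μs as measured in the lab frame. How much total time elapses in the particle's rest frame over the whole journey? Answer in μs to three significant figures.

τ = 229 μs

Leg 1: γ = 1/√(1 − (12/13)²) = 13/5 = 2.600; τ_1 = 442/2.600 = 170.0 μs.
Leg 2: 58.5 μs is already measured in the particle's rest frame.
Leg 3: γ = 80.7; τ_3 = 33.2/80.70 = 0.4114 μs.
Total: 170.0 + 58.50 + 0.4114 μs.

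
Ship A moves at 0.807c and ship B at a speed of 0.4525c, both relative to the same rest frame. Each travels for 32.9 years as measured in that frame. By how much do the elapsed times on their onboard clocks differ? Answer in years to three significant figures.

A: γ = 1/√(1 − 0.807²) = 1/√0.3488 = 1.693; τ_A = 32.9/1.693 = 19.43 years.
B: γ = 1/√(1 − 0.4525²) = 1/√0.7952 = 1.121; τ_B = 32.9/1.121 = 29.34 years.

|τ_A − τ_B| = 9.91 years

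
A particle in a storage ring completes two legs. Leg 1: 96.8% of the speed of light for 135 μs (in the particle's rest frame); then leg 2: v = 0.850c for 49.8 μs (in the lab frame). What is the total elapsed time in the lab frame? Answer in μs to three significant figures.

Δt = 588 μs

Leg 1: β = 0.968; γ = 1/√(1 − 0.968²) = 1/√0.06298 = 3.985; Δt_1 = 3.985 × 135 = 538.0 μs.
Leg 2: 49.8 μs is already measured in the lab frame.
Total: 538.0 + 49.80 μs.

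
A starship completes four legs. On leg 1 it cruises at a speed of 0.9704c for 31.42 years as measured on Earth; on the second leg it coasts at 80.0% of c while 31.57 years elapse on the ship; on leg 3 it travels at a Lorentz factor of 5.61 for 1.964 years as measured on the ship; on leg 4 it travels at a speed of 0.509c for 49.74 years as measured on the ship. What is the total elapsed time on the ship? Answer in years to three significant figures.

Leg 1: γ = 1/√(1 − 0.9704²) = 1/√0.05832 = 4.141; τ_1 = 31.42/4.141 = 7.588 years.
Leg 2: 31.57 years is already measured on the ship.
Leg 3: 1.964 years is already measured on the ship.
Leg 4: 49.74 years is already measured on the ship.
Total: 7.588 + 31.57 + 1.964 + 49.74 years.

τ = 90.9 years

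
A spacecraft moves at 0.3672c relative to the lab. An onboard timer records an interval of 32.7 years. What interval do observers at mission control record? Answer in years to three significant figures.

γ = 1/√(1 − 0.3672²) = 1/√0.8652 = 1.075
The interval measured aboard the spacecraft is the proper time (both events occur at the same place in that frame); the lab-frame interval is Δt = γτ = 1.075 × 32.7 years.

Δt = 35.2 years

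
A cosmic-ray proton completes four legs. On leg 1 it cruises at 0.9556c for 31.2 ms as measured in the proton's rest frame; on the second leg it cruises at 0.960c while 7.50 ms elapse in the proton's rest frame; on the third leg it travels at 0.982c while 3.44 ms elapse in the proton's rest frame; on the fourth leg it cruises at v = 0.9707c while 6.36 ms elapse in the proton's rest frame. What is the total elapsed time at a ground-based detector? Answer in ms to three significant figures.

Leg 1: γ = 1/√(1 − 0.9556²) = 1/√0.08683 = 3.394; Δt_1 = 3.394 × 31.2 = 105.9 ms.
Leg 2: γ = 1/√(1 − 0.960²) = 25/7 ≈ 3.571; Δt_2 = 3.571 × 7.50 = 26.79 ms.
Leg 3: γ = 1/√(1 − 0.982²) = 1/√0.03568 = 5.294; Δt_3 = 5.294 × 3.44 = 18.21 ms.
Leg 4: γ = 1/√(1 − 0.9707²) = 1/√0.05774 = 4.162; Δt_4 = 4.162 × 6.36 = 26.47 ms.
Total: 105.9 + 26.79 + 18.21 + 26.47 ms.

Δt = 177 ms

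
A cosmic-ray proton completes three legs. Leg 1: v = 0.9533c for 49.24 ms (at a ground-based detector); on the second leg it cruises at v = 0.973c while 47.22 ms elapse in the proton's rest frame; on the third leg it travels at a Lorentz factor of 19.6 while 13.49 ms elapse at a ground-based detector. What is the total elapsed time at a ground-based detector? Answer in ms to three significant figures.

Leg 1: 49.24 ms is already measured at a ground-based detector.
Leg 2: γ = 1/√(1 − 0.973²) = 1/√0.05327 = 4.333; Δt_2 = 4.333 × 47.22 = 204.6 ms.
Leg 3: 13.49 ms is already measured at a ground-based detector.
Total: 49.24 + 204.6 + 13.49 ms.

Δt = 267 ms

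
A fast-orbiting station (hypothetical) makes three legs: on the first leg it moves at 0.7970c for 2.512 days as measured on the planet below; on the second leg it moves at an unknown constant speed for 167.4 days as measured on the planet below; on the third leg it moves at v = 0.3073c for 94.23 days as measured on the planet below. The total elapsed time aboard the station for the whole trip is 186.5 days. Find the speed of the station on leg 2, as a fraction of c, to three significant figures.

β = 0.822

Leg 1: γ = 1/√(1 − 0.7970²) = 1/√0.3648 = 1.656; τ_1 = 2.512/1.656 = 1.517 days.
Leg 2: speed unknown; τ_2 = 167.4/γ_2.
Leg 3: γ = 1/√(1 − 0.3073²) = 1/√0.9056 = 1.051; τ_3 = 94.23/1.051 = 89.67 days.
Total proper time: 1.517 + τ_2 + 89.67 = 186.5, so τ_2 = 186.5 − 91.19 = 95.31 days.
γ_2 = 167.4/95.31 = 1.756; β = √(1 − 1/γ²) = √0.6758.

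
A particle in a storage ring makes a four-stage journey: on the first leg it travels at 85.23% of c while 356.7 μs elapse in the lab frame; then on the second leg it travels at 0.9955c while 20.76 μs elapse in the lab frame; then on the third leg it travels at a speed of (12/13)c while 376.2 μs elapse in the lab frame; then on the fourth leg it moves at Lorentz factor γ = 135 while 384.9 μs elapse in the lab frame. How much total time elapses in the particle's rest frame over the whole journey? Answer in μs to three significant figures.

τ = 336 μs

Leg 1: β = 0.8523; γ = 1/√(1 − 0.8523²) = 1/√0.2736 = 1.912; τ_1 = 356.7/1.912 = 186.6 μs.
Leg 2: γ = 1/√(1 − 0.9955²) = 1/√0.008980 = 10.55; τ_2 = 20.76/10.55 = 1.967 μs.
Leg 3: γ = 1/√(1 − (12/13)²) = 13/5 = 2.600; τ_3 = 376.2/2.600 = 144.7 μs.
Leg 4: γ = 135; τ_4 = 384.9/135.0 = 2.851 μs.
Total: 186.6 + 1.967 + 144.7 + 2.851 μs.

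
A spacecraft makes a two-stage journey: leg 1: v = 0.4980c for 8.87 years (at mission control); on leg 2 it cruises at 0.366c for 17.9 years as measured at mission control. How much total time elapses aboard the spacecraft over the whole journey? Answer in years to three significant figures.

τ = 24.3 years

Leg 1: γ = 1/√(1 − 0.4980²) = 1/√0.7520 = 1.153; τ_1 = 8.87/1.153 = 7.692 years.
Leg 2: γ = 1/√(1 − 0.366²) = 1/√0.8660 = 1.075; τ_2 = 17.9/1.075 = 16.66 years.
Total: 7.692 + 16.66 years.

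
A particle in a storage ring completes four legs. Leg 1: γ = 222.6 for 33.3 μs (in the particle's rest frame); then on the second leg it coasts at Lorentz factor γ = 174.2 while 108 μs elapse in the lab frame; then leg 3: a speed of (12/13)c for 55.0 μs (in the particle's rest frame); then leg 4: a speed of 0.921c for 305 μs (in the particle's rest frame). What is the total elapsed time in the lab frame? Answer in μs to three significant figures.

Leg 1: γ = 222.6; Δt_1 = 222.6 × 33.3 = 7413 μs.
Leg 2: 108 μs is already measured in the lab frame.
Leg 3: γ = 1/√(1 − (12/13)²) = 13/5 = 2.600; Δt_3 = 2.600 × 55.0 = 143.0 μs.
Leg 4: γ = 1/√(1 − 0.921²) = 1/√0.1518 = 2.567; Δt_4 = 2.567 × 305 = 782.9 μs.
Total: 7413 + 108.0 + 143.0 + 782.9 μs.

Δt = 8450 μs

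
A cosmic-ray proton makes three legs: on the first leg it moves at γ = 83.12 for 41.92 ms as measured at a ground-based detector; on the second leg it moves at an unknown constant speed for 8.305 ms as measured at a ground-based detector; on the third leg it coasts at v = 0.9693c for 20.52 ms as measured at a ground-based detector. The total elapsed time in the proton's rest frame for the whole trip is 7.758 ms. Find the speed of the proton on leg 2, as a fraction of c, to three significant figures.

β = 0.964

Leg 1: γ = 83.12; τ_1 = 41.92/83.12 = 0.5043 ms.
Leg 2: speed unknown; τ_2 = 8.305/γ_2.
Leg 3: γ = 1/√(1 − 0.9693²) = 1/√0.06046 = 4.067; τ_3 = 20.52/4.067 = 5.045 ms.
Total proper time: 0.5043 + τ_2 + 5.045 = 7.758, so τ_2 = 7.758 − 5.550 = 2.208 ms.
γ_2 = 8.305/2.208 = 3.761; β = √(1 − 1/γ²) = √0.9293.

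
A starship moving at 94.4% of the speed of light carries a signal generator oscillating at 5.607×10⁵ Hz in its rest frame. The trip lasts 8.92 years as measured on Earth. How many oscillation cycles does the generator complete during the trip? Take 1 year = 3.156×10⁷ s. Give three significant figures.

N = 5.21×10¹³

β = 0.944; γ = 1/√(1 − 0.944²) = 1/√0.1089 = 3.031
The oscillator's own cycle count is N = f × τ where τ is the proper time on the ship. τ = Δt/γ = 8.92/3.031 = 2.943 years = 9.288×10⁷ s.
N = 5.607×10⁵ × 9.288×10⁷ = 5.208×10¹³.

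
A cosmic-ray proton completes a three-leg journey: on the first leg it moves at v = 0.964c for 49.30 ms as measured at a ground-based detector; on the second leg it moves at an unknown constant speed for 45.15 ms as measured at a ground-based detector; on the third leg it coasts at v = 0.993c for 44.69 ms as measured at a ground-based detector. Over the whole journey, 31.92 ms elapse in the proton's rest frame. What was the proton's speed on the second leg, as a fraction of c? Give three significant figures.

β = 0.954

Leg 1: γ = 1/√(1 − 0.964²) = 1/√0.07070 = 3.761; τ_1 = 49.30/3.761 = 13.11 ms.
Leg 2: speed unknown; τ_2 = 45.15/γ_2.
Leg 3: γ = 1/√(1 − 0.993²) = 1/√0.01395 = 8.466; τ_3 = 44.69/8.466 = 5.279 ms.
Total proper time: 13.11 + τ_2 + 5.279 = 31.92, so τ_2 = 31.92 − 18.39 = 13.53 ms.
γ_2 = 45.15/13.53 = 3.336; β = √(1 − 1/γ²) = √0.9102.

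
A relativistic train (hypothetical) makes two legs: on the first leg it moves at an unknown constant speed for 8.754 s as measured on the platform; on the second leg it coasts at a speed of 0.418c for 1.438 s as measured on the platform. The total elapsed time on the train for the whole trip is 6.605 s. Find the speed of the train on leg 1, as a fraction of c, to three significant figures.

β = 0.796

Leg 1: speed unknown; τ_1 = 8.754/γ_1.
Leg 2: γ = 1/√(1 − 0.418²) = 1/√0.8253 = 1.101; τ_2 = 1.438/1.101 = 1.306 s.
Total proper time: τ_1 + 1.306 = 6.605, so τ_1 = 6.605 − 1.306 = 5.299 s.
γ_1 = 8.754/5.299 = 1.652; β = √(1 − 1/γ²) = √0.6336.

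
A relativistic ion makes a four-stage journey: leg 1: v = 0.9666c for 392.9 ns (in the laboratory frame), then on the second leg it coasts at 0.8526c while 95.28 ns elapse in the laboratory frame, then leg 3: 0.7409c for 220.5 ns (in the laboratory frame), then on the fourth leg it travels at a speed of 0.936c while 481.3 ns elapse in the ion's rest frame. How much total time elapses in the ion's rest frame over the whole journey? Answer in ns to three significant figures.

Leg 1: γ = 1/√(1 − 0.9666²) = 1/√0.06568 = 3.902; τ_1 = 392.9/3.902 = 100.7 ns.
Leg 2: γ = 1/√(1 − 0.8526²) = 1/√0.2731 = 1.914; τ_2 = 95.28/1.914 = 49.79 ns.
Leg 3: γ = 1/√(1 − 0.7409²) = 1/√0.4511 = 1.489; τ_3 = 220.5/1.489 = 148.1 ns.
Leg 4: 481.3 ns is already measured in the ion's rest frame.
Total: 100.7 + 49.79 + 148.1 + 481.3 ns.

τ = 780 ns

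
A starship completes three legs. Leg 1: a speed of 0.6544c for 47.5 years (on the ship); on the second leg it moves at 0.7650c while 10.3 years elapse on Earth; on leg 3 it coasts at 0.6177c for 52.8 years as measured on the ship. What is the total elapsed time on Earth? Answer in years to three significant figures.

Leg 1: γ = 1/√(1 − 0.6544²) = 1/√0.5718 = 1.322; Δt_1 = 1.322 × 47.5 = 62.82 years.
Leg 2: 10.3 years is already measured on Earth.
Leg 3: γ = 1/√(1 − 0.6177²) = 1/√0.6184 = 1.272; Δt_3 = 1.272 × 52.8 = 67.14 years.
Total: 62.82 + 10.30 + 67.14 years.

Δt = 140 years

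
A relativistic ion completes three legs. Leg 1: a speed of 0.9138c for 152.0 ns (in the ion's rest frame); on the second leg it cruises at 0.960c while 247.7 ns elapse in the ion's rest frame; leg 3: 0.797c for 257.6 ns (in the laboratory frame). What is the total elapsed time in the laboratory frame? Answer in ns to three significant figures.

Δt = 1520 ns

Leg 1: γ = 1/√(1 − 0.9138²) = 1/√0.1650 = 2.462; Δt_1 = 2.462 × 152.0 = 374.2 ns.
Leg 2: γ = 1/√(1 − 0.960²) = 25/7 ≈ 3.571; Δt_2 = 3.571 × 247.7 = 884.6 ns.
Leg 3: 257.6 ns is already measured in the laboratory frame.
Total: 374.2 + 884.6 + 257.6 ns.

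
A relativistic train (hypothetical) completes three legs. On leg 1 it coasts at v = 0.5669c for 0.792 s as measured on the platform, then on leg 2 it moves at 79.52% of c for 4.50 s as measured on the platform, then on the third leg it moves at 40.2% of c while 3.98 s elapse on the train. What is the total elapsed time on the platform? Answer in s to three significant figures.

Δt = 9.64 s

Leg 1: 0.792 s is already measured on the platform.
Leg 2: 4.50 s is already measured on the platform.
Leg 3: β = 0.402; γ = 1/√(1 − 0.402²) = 1/√0.8384 = 1.092; Δt_3 = 1.092 × 3.98 = 4.347 s.
Total: 0.7920 + 4.500 + 4.347 s.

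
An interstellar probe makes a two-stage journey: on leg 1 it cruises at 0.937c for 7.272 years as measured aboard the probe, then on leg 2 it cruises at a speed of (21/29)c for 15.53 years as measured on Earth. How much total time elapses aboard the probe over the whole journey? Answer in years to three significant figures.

Leg 1: 7.272 years is already measured aboard the probe.
Leg 2: γ = 1/√(1 − (21/29)²) = 29/20 = 1.450; τ_2 = 15.53/1.450 = 10.71 years.
Total: 7.272 + 10.71 years.

τ = 18.0 years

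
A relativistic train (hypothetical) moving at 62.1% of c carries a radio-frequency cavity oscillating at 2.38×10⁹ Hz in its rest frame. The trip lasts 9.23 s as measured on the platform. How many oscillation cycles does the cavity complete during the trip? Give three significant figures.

β = 0.621; γ = 1/√(1 − 0.621²) = 1/√0.6144 = 1.276
The oscillator's own cycle count is N = f × τ where τ is the proper time on the train. τ = Δt/γ = 9.23/1.276 = 7.235 s = 7.235×10⁰ s.
N = 2.38×10⁹ × 7.235×10⁰ = 1.722×10¹⁰.

N = 1.72×10¹⁰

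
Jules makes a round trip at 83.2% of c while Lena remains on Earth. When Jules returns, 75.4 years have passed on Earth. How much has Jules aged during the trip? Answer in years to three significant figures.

τ = 41.8 years

β = 0.832; γ = 1/√(1 − 0.832²) = 1/√0.3078 = 1.803
Jules's clock measures proper time along the trip: τ = Δt/γ = 75.4/1.803 years.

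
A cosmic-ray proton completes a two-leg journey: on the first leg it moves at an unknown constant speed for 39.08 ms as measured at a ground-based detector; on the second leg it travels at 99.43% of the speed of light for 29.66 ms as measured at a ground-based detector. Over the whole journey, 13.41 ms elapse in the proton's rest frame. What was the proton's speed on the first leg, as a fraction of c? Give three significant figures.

Leg 1: speed unknown; τ_1 = 39.08/γ_1.
Leg 2: β = 0.9943; γ = 1/√(1 − 0.9943²) = 1/√0.01137 = 9.379; τ_2 = 29.66/9.379 = 3.162 ms.
Total proper time: τ_1 + 3.162 = 13.41, so τ_1 = 13.41 − 3.162 = 10.25 ms.
γ_1 = 39.08/10.25 = 3.814; β = √(1 − 1/γ²) = √0.9312.

β = 0.965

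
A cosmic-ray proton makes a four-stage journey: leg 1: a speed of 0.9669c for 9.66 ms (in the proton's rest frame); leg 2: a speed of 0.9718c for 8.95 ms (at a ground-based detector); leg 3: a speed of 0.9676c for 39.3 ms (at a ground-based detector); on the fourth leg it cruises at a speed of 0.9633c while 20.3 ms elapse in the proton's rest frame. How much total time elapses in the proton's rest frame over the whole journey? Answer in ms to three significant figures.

τ = 42.0 ms

Leg 1: 9.66 ms is already measured in the proton's rest frame.
Leg 2: γ = 1/√(1 − 0.9718²) = 1/√0.05560 = 4.241; τ_2 = 8.95/4.241 = 2.110 ms.
Leg 3: γ = 1/√(1 − 0.9676²) = 1/√0.06375 = 3.961; τ_3 = 39.3/3.961 = 9.923 ms.
Leg 4: 20.3 ms is already measured in the proton's rest frame.
Total: 9.660 + 2.110 + 9.923 + 20.30 ms.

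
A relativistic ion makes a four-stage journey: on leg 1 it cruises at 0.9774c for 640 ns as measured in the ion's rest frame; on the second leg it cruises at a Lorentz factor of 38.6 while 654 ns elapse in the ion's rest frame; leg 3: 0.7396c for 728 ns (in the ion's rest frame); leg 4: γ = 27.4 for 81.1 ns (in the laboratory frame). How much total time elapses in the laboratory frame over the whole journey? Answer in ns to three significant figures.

Leg 1: γ = 1/√(1 − 0.9774²) = 1/√0.04469 = 4.730; Δt_1 = 4.730 × 640 = 3027 ns.
Leg 2: γ = 38.6; Δt_2 = 38.60 × 654 = 2.524×10⁴ ns.
Leg 3: γ = 1/√(1 − 0.7396²) = 1/√0.4530 = 1.486; Δt_3 = 1.486 × 728 = 1082 ns.
Leg 4: 81.1 ns is already measured in the laboratory frame.
Total: 3027 + 2.524×10⁴ + 1082 + 81.10 ns.

Δt = 2.94×10⁴ ns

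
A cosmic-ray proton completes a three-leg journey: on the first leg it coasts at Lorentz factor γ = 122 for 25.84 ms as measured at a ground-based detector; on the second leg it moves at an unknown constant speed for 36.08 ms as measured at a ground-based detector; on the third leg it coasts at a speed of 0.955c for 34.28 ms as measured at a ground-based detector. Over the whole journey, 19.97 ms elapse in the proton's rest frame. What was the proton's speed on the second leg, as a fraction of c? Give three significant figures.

Leg 1: γ = 122; τ_1 = 25.84/122.0 = 0.2118 ms.
Leg 2: speed unknown; τ_2 = 36.08/γ_2.
Leg 3: γ = 1/√(1 − 0.955²) = 1/√0.08798 = 3.371; τ_3 = 34.28/3.371 = 10.17 ms.
Total proper time: 0.2118 + τ_2 + 10.17 = 19.97, so τ_2 = 19.97 − 10.38 = 9.591 ms.
γ_2 = 36.08/9.591 = 3.762; β = √(1 − 1/γ²) = √0.9293.

β = 0.964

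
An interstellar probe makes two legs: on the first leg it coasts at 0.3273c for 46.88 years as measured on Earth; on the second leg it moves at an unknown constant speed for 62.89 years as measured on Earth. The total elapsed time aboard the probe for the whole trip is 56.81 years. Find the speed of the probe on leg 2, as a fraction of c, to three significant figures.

Leg 1: γ = 1/√(1 − 0.3273²) = 1/√0.8929 = 1.058; τ_1 = 46.88/1.058 = 44.30 years.
Leg 2: speed unknown; τ_2 = 62.89/γ_2.
Total proper time: 44.30 + τ_2 = 56.81, so τ_2 = 56.81 − 44.30 = 12.51 years.
γ_2 = 62.89/12.51 = 5.026; β = √(1 − 1/γ²) = √0.9604.

β = 0.980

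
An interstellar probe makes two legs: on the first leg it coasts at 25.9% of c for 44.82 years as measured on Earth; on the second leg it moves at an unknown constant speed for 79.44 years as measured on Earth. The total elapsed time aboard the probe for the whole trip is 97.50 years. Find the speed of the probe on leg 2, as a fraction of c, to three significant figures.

Leg 1: β = 0.259; γ = 1/√(1 − 0.259²) = 1/√0.9329 = 1.035; τ_1 = 44.82/1.035 = 43.29 years.
Leg 2: speed unknown; τ_2 = 79.44/γ_2.
Total proper time: 43.29 + τ_2 = 97.50, so τ_2 = 97.50 − 43.29 = 54.21 years.
γ_2 = 79.44/54.21 = 1.465; β = √(1 − 1/γ²) = √0.5343.

β = 0.731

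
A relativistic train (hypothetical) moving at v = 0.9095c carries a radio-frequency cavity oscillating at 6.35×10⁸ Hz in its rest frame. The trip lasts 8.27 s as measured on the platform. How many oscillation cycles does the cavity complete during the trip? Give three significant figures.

γ = 1/√(1 − 0.9095²) = 1/√0.1728 = 2.406
The oscillator's own cycle count is N = f × τ where τ is the proper time on the train. τ = Δt/γ = 8.27/2.406 = 3.438 s = 3.438×10⁰ s.
N = 6.35×10⁸ × 3.438×10⁰ = 2.183×10⁹.

N = 2.18×10⁹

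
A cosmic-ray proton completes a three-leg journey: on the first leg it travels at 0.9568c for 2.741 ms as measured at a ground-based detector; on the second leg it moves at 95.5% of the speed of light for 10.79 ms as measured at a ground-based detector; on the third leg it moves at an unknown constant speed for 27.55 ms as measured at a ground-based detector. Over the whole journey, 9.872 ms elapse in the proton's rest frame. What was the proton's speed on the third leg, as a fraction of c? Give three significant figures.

β = 0.977

Leg 1: γ = 1/√(1 − 0.9568²) = 1/√0.08453 = 3.439; τ_1 = 2.741/3.439 = 0.7969 ms.
Leg 2: β = 0.955; γ = 1/√(1 − 0.955²) = 1/√0.08798 = 3.371; τ_2 = 10.79/3.371 = 3.200 ms.
Leg 3: speed unknown; τ_3 = 27.55/γ_3.
Total proper time: 0.7969 + 3.200 + τ_3 = 9.872, so τ_3 = 9.872 − 3.997 = 5.875 ms.
γ_3 = 27.55/5.875 = 4.690; β = √(1 − 1/γ²) = √0.9545.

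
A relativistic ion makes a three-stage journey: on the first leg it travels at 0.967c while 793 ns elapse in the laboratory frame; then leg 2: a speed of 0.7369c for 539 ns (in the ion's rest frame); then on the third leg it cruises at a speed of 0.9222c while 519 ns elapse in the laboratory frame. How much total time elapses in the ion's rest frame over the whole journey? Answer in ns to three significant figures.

Leg 1: γ = 1/√(1 − 0.967²) = 1/√0.06491 = 3.925; τ_1 = 793/3.925 = 202.0 ns.
Leg 2: 539 ns is already measured in the ion's rest frame.
Leg 3: γ = 1/√(1 − 0.9222²) = 1/√0.1495 = 2.586; τ_3 = 519/2.586 = 200.7 ns.
Total: 202.0 + 539.0 + 200.7 ns.

τ = 942 ns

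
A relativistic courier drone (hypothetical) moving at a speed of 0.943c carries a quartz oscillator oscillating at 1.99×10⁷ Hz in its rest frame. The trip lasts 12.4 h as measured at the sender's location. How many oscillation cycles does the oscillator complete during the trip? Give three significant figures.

N = 2.96×10¹¹

γ = 1/√(1 − 0.943²) = 1/√0.1108 = 3.005
The oscillator's own cycle count is N = f × τ where τ is the proper time aboard the drone. τ = Δt/γ = 12.4/3.005 = 4.127 h = 1.486×10⁴ s.
N = 1.99×10⁷ × 1.486×10⁴ = 2.956×10¹¹.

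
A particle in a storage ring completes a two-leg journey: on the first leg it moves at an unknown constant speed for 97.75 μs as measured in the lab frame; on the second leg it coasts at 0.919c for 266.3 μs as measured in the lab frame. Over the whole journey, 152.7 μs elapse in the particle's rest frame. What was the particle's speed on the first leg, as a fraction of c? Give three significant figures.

Leg 1: speed unknown; τ_1 = 97.75/γ_1.
Leg 2: γ = 1/√(1 − 0.919²) = 1/√0.1554 = 2.536; τ_2 = 266.3/2.536 = 105.0 μs.
Total proper time: τ_1 + 105.0 = 152.7, so τ_1 = 152.7 − 105.0 = 47.71 μs.
γ_1 = 97.75/47.71 = 2.049; β = √(1 − 1/γ²) = √0.7618.

β = 0.873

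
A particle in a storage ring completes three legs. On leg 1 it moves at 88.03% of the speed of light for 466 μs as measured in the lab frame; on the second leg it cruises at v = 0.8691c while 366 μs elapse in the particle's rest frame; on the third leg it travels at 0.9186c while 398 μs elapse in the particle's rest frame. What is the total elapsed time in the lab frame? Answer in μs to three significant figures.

Leg 1: 466 μs is already measured in the lab frame.
Leg 2: γ = 1/√(1 − 0.8691²) = 1/√0.2447 = 2.022; Δt_2 = 2.022 × 366 = 739.9 μs.
Leg 3: γ = 1/√(1 − 0.9186²) = 1/√0.1562 = 2.530; Δt_3 = 2.530 × 398 = 1007 μs.
Total: 466.0 + 739.9 + 1007 μs.

Δt = 2210 μs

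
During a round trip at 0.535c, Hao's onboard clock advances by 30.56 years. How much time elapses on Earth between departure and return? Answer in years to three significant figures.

Δt = 36.2 years

γ = 1/√(1 − 0.535²) = 1/√0.7138 = 1.184
Earth-frame duration is the dilated interval: Δt = γτ = 1.184 × 30.56 years.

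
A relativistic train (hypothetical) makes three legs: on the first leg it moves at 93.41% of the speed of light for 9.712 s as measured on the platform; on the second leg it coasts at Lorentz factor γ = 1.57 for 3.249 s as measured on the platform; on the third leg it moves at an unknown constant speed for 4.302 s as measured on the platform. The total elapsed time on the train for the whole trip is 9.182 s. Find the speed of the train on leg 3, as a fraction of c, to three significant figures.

Leg 1: β = 0.9341; γ = 1/√(1 − 0.9341²) = 1/√0.1275 = 2.801; τ_1 = 9.712/2.801 = 3.467 s.
Leg 2: γ = 1.57; τ_2 = 3.249/1.570 = 2.069 s.
Leg 3: speed unknown; τ_3 = 4.302/γ_3.
Total proper time: 3.467 + 2.069 + τ_3 = 9.182, so τ_3 = 9.182 − 5.537 = 3.645 s.
γ_3 = 4.302/3.645 = 1.180; β = √(1 − 1/γ²) = √0.2820.

β = 0.531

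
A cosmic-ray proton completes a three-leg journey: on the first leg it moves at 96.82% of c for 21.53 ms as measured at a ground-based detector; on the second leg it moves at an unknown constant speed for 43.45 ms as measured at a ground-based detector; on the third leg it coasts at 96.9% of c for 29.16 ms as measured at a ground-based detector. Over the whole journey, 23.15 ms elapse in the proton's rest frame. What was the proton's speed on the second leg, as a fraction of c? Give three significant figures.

Leg 1: β = 0.9682; γ = 1/√(1 − 0.9682²) = 1/√0.06259 = 3.997; τ_1 = 21.53/3.997 = 5.386 ms.
Leg 2: speed unknown; τ_2 = 43.45/γ_2.
Leg 3: β = 0.969; γ = 1/√(1 − 0.969²) = 1/√0.06104 = 4.048; τ_3 = 29.16/4.048 = 7.204 ms.
Total proper time: 5.386 + τ_2 + 7.204 = 23.15, so τ_2 = 23.15 − 12.59 = 10.56 ms.
γ_2 = 43.45/10.56 = 4.115; β = √(1 − 1/γ²) = √0.9409.

β = 0.970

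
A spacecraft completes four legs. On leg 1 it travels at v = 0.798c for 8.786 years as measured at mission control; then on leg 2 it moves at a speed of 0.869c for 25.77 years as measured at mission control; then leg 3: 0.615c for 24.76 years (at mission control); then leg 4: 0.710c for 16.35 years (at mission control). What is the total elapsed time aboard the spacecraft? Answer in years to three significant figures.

τ = 49.1 years

Leg 1: γ = 1/√(1 − 0.798²) = 1/√0.3632 = 1.659; τ_1 = 8.786/1.659 = 5.295 years.
Leg 2: γ = 1/√(1 − 0.869²) = 1/√0.2448 = 2.021; τ_2 = 25.77/2.021 = 12.75 years.
Leg 3: γ = 1/√(1 − 0.615²) = 1/√0.6218 = 1.268; τ_3 = 24.76/1.268 = 19.52 years.
Leg 4: γ = 1/√(1 − 0.710²) = 1/√0.4959 = 1.420; τ_4 = 16.35/1.420 = 11.51 years.
Total: 5.295 + 12.75 + 19.52 + 11.51 years.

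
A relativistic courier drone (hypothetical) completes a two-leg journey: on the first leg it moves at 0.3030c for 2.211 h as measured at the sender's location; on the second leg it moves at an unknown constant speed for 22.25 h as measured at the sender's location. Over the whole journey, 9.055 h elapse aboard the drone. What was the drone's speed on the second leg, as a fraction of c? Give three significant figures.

β = 0.950

Leg 1: γ = 1/√(1 − 0.3030²) = 1/√0.9082 = 1.049; τ_1 = 2.211/1.049 = 2.107 h.
Leg 2: speed unknown; τ_2 = 22.25/γ_2.
Total proper time: 2.107 + τ_2 = 9.055, so τ_2 = 9.055 − 2.107 = 6.948 h.
γ_2 = 22.25/6.948 = 3.202; β = √(1 − 1/γ²) = √0.9025.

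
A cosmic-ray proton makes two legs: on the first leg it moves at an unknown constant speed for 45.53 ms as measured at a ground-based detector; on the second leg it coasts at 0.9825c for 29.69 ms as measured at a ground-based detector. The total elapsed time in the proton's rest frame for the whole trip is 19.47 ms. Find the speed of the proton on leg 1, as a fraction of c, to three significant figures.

β = 0.952

Leg 1: speed unknown; τ_1 = 45.53/γ_1.
Leg 2: γ = 1/√(1 − 0.9825²) = 1/√0.03469 = 5.369; τ_2 = 29.69/5.369 = 5.530 ms.
Total proper time: τ_1 + 5.530 = 19.47, so τ_1 = 19.47 − 5.530 = 13.94 ms.
γ_1 = 45.53/13.94 = 3.266; β = √(1 − 1/γ²) = √0.9063.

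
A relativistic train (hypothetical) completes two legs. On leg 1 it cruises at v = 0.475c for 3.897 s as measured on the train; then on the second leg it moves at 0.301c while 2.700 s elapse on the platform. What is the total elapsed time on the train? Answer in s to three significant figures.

τ = 6.47 s

Leg 1: 3.897 s is already measured on the train.
Leg 2: γ = 1/√(1 − 0.301²) = 1/√0.9094 = 1.049; τ_2 = 2.700/1.049 = 2.575 s.
Total: 3.897 + 2.575 s.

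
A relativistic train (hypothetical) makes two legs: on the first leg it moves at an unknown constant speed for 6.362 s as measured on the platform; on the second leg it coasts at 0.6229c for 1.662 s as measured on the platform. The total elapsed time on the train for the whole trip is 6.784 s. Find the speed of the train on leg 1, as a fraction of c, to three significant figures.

Leg 1: speed unknown; τ_1 = 6.362/γ_1.
Leg 2: γ = 1/√(1 − 0.6229²) = 1/√0.6120 = 1.278; τ_2 = 1.662/1.278 = 1.300 s.
Total proper time: τ_1 + 1.300 = 6.784, so τ_1 = 6.784 − 1.300 = 5.484 s.
γ_1 = 6.362/5.484 = 1.160; β = √(1 − 1/γ²) = √0.2570.

β = 0.507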